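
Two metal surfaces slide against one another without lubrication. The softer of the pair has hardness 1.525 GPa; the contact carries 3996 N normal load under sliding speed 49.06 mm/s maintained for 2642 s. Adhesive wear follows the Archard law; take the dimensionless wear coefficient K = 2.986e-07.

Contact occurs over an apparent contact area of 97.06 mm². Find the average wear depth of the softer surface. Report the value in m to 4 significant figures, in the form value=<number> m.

value=1.045e-06 m

Printed values are rounded, and every step maintains full precision. Rounded once at the end to 4 significant figures.
Convert: Sliding speed v = 49.06 mm/s = 0.04906 m/s. The distance L = v·t = 0.04906 m/s × 2642 s = 129.6 m.
Convert: Hardness H = 1.525 GPa = 1.525e+09 Pa.
Convert: Contact area A = 97.06 mm² = 9.706e-05 m².
In SI base units: W = 3996 N, H = 1.525e+09 Pa, K = 2.986e-07.
Archard relation: V = K·W·L/H = 2.986e-07 · 3996 · 129.6 / 1.525e+09 = 1.014e-10 m³.
Depth of wear h = V/A = 1.014e-10 / 9.706e-05 = 1.045e-06 m.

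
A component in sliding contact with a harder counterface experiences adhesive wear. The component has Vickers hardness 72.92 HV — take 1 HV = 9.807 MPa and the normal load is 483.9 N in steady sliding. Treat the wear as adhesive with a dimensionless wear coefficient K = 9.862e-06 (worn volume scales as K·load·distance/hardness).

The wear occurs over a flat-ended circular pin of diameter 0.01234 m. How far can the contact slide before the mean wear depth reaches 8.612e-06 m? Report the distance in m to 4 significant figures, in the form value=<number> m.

value=154.3 m

All arithmetic holds full precision. The intermediates are displayed rounded; rounded once at the end: 4 significant figures.
Convert: Hardness H = 72.92 HV × 9.807 MPa/HV = 715.1 MPa = 7.151e+08 Pa.
Convert: Contact area A = π·d²/4 = π·(0.01234 m)²/4 = 1.196e-04 m².
SI base units throughout: W = 483.9 N, H = 7.151e+08 Pa, K = 9.862e-06.
At the depth limit, V_lim = h_lim·A = 8.612e-06 · 1.196e-04 = 1.030e-09 m³.
Inverting, life L = V_lim·H/(K·W) = 1.030e-09 · 7.151e+08 / (9.862e-06 · 483.9) = 154.3 m.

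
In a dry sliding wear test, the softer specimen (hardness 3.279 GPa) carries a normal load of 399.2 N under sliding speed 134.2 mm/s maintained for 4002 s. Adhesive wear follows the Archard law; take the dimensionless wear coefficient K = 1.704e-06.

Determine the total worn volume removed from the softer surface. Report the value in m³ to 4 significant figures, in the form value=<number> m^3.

value=1.114e-10 m^3

The computation keeps full float precision. Intermediates are printed rounded — rounded once at the end to four significant figures.
Sliding speed v = 134.2 mm/s = 0.1342 m/s. Distance covered L = v·t = 0.1342 m/s × 4002 s = 537.1 m.
Hardness H = 3.279 GPa = 3.279e+09 Pa.
SI base units throughout: W = 399.2 N, H = 3.279e+09 Pa, K = 1.704e-06.
Apply Archard: V = K·W·L/H = 1.704e-06 · 399.2 · 537.1 / 3.279e+09 = 1.114e-10 m³.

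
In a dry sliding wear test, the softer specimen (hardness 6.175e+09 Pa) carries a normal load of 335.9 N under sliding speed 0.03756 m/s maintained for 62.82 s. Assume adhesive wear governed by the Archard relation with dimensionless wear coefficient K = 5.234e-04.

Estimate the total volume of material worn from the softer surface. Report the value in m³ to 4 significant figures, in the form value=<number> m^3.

All working math carries exact precision, and shown intermediates are rounded — one final rounding: four significant figures.
Convert: Distance covered L = v·t = 0.03756 m/s × 62.82 s = 2.360 m.
As SI base values: W = 335.9 N, H = 6.175e+09 Pa, K = 5.234e-04.
By Archard's law, V = K·W·L/H = 5.234e-04 · 335.9 · 2.360 / 6.175e+09 = 6.718e-11 m³.

value=6.718e-11 m^3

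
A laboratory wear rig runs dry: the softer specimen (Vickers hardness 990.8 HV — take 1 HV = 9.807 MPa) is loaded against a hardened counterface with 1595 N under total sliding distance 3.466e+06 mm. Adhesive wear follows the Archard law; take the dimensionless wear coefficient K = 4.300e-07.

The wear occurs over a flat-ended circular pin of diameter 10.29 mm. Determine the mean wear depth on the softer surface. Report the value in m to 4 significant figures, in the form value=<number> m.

value=2.942e-06 m

The algebra carries full float precision, and intermediate values are shown rounded — a lone final rounding, at 4 significant digits.
Convert: Sliding distance L = 3.466e+06 mm = 3466 m.
Convert: Hardness H = 990.8 HV × 9.807 MPa/HV = 9717 MPa = 9.717e+09 Pa.
Convert: Pin diameter d = 10.29 mm = 0.01029 m. Contact area A = π·d²/4 = π·(0.01029 m)²/4 = 8.316e-05 m².
In SI base units, W = 1595 N, H = 9.717e+09 Pa, K = 4.300e-07.
By Archard's law, V = K·W·L/H = 4.300e-07 · 1595 · 3466 / 9.717e+09 = 2.446e-10 m³.
Mean wear depth h = V/A = 2.446e-10 / 8.316e-05 = 2.942e-06 m.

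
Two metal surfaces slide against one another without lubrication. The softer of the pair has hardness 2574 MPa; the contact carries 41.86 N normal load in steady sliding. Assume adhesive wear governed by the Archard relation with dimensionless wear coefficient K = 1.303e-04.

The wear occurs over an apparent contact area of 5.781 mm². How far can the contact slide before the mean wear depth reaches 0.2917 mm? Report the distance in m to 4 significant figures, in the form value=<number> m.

The algebra carries full float precision. Intermediate values are shown rounded; rounded once at the end to 4 significant figures.
Hardness H = 2574 MPa = 2.574e+09 Pa.
Contact area A = 5.781 mm² = 5.781e-06 m².
Depth limit h_lim = 0.2917 mm = 2.917e-04 m.
In SI base units: W = 41.86 N, H = 2.574e+09 Pa, K = 1.303e-04.
Permissible volume V_lim = h_lim·A = 2.917e-04 · 5.781e-06 = 1.686e-09 m³.
Inverting, life L = V_lim·H/(K·W) = 1.686e-09 · 2.574e+09 / (1.303e-04 · 41.86) = 795.8 m.

value=795.8 m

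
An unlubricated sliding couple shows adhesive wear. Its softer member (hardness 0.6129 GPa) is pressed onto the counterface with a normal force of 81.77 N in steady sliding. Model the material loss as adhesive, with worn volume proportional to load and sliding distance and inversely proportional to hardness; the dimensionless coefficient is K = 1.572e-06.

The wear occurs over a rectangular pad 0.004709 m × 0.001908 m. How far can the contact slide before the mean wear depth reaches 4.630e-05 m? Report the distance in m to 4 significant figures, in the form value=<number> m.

Intermediates appear rounded — the computation runs at full float precision; rounded just once: four significant figures.
Convert: Hardness H = 0.6129 GPa = 6.129e+08 Pa.
Convert: Contact area A = 0.004709 m × 0.001908 m = 8.985e-06 m².
SI base units throughout: W = 81.77 N, H = 6.129e+08 Pa, K = 1.572e-06.
Volume at the limit: V_lim = h_lim·A = 4.630e-05 · 8.985e-06 = 4.160e-10 m³.
Thus life L = V_lim·H/(K·W) = 4.160e-10 · 6.129e+08 / (1.572e-06 · 81.77) = 1983 m.

value=1983 m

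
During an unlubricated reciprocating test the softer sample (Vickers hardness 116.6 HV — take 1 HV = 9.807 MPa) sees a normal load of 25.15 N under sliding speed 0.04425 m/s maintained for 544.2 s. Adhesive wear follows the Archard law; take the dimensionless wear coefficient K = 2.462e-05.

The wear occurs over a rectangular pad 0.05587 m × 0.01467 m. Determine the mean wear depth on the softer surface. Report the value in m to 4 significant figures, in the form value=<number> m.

All working math keeps exact precision, and the intermediates are printed rounded — rounded just once to 4 significant figures.
The distance L = v·t = 0.04425 m/s × 544.2 s = 24.08 m.
Hardness H = 116.6 HV × 9.807 MPa/HV = 1143 MPa = 1.143e+09 Pa.
Contact area A = 0.05587 m × 0.01467 m = 8.196e-04 m².
In SI base units, W = 25.15 N, H = 1.143e+09 Pa, K = 2.462e-05.
Apply Archard: V = K·W·L/H = 2.462e-05 · 25.15 · 24.08 / 1.143e+09 = 1.304e-11 m³.
Mean wear depth h = V/A = 1.304e-11 / 8.196e-04 = 1.591e-08 m.

value=1.591e-08 m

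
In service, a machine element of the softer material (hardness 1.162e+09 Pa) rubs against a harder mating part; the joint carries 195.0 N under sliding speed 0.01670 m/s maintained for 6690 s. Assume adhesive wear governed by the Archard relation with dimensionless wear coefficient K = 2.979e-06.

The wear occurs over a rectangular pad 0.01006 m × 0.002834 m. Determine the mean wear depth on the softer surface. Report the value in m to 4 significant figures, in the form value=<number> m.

Every step maintains exact precision — printed values are rounded, and rounded once at the end, at 4 significant figures.
Path length L = v·t = 0.01670 m/s × 6690 s = 111.7 m.
Contact area A = 0.01006 m × 0.002834 m = 2.851e-05 m².
In SI base units: W = 195.0 N, H = 1.162e+09 Pa, K = 2.979e-06.
Apply Archard: V = K·W·L/H = 2.979e-06 · 195.0 · 111.7 / 1.162e+09 = 5.585e-11 m³.
Wear depth h = V/A = 5.585e-11 / 2.851e-05 = 1.959e-06 m.

value=1.959e-06 m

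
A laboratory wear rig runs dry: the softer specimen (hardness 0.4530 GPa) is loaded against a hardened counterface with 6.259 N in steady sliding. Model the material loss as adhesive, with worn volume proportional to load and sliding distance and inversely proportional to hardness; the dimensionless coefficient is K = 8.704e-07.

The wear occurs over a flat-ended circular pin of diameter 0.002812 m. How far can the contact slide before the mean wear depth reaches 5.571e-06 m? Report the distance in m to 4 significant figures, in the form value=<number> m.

value=2877 m

Displayed values are rounded; the algebra maintains full float precision — rounded once at the end, at 4 significant figures.
Hardness H = 0.4530 GPa = 4.530e+08 Pa.
Contact area A = π·d²/4 = π·(0.002812 m)²/4 = 6.210e-06 m².
Collected in SI base units: W = 6.259 N, H = 4.530e+08 Pa, K = 8.704e-07.
Permissible volume V_lim = h_lim·A = 5.571e-06 · 6.210e-06 = 3.460e-11 m³.
Life L = V_lim·H/(K·W) = 3.460e-11 · 4.530e+08 / (8.704e-07 · 6.259) = 2877 m.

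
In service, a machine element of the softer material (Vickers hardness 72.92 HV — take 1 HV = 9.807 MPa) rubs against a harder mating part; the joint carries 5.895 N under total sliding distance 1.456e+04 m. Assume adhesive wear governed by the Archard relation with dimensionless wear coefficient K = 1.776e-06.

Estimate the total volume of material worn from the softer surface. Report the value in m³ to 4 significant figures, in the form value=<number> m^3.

Quoted intermediates are rounded — all arithmetic keeps exact precision, and rounded once at the end, at 4 significant figures.
Convert: Hardness H = 72.92 HV × 9.807 MPa/HV = 715.1 MPa = 7.151e+08 Pa.
Collected in SI base units: W = 5.895 N, H = 7.151e+08 Pa, K = 1.776e-06.
By Archard's law, V = K·W·L/H = 1.776e-06 · 5.895 · 1.456e+04 / 7.151e+08 = 2.132e-10 m³.

value=2.132e-10 m^3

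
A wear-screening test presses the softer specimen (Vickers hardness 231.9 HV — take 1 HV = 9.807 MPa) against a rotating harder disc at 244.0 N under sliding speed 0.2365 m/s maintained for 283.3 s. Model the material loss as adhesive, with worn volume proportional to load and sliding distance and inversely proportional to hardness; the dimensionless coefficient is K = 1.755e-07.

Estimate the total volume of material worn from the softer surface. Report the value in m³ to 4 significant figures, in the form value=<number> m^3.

All working math runs at exact precision — intermediates are displayed rounded. Rounded once at the end to 4 significant figures.
Total distance L = v·t = 0.2365 m/s × 283.3 s = 67.00 m.
Hardness H = 231.9 HV × 9.807 MPa/HV = 2274 MPa = 2.274e+09 Pa.
In SI base units, W = 244.0 N, H = 2.274e+09 Pa, K = 1.755e-07.
Wear volume V = K·W·L/H = 1.755e-07 · 244.0 · 67.00 / 2.274e+09 = 1.262e-12 m³.

value=1.262e-12 m^3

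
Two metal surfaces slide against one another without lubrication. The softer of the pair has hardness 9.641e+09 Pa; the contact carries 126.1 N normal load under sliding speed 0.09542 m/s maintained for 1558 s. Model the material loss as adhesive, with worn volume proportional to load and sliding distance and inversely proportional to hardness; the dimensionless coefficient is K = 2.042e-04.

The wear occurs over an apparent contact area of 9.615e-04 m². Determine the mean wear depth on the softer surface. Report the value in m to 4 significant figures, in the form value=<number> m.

Quoted intermediates are rounded, and the computation maintains full precision. Rounded just once, at four significant digits.
Convert: The distance L = v·t = 0.09542 m/s × 1558 s = 148.7 m.
In SI base units: W = 126.1 N, H = 9.641e+09 Pa, K = 2.042e-04.
Wear volume V = K·W·L/H = 2.042e-04 · 126.1 · 148.7 / 9.641e+09 = 3.971e-10 m³.
Depth h = V/A = 3.971e-10 / 9.615e-04 = 4.130e-07 m.

value=4.130e-07 m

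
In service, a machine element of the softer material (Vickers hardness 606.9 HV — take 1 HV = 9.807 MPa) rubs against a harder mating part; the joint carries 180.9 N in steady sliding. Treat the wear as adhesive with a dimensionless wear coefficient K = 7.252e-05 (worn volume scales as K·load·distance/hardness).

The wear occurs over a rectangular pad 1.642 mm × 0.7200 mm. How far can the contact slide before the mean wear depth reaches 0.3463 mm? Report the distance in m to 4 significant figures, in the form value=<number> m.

Printed values are rounded — all arithmetic holds full float precision; a lone final rounding: 4 significant figures.
Hardness H = 606.9 HV × 9.807 MPa/HV = 5952 MPa = 5.952e+09 Pa.
Pad sides 1.642 mm × 0.7200 mm = 1.642e-03 m × 7.200e-04 m. Contact area A = 1.642e-03 m × 7.200e-04 m = 1.182e-06 m².
Depth limit h_lim = 0.3463 mm = 3.463e-04 m.
Expressed in SI base units: W = 180.9 N, H = 5.952e+09 Pa, K = 7.252e-05.
At the depth limit, V_lim = h_lim·A = 3.463e-04 · 1.182e-06 = 4.094e-10 m³.
Thus life L = V_lim·H/(K·W) = 4.094e-10 · 5.952e+09 / (7.252e-05 · 180.9) = 185.7 m.

value=185.7 m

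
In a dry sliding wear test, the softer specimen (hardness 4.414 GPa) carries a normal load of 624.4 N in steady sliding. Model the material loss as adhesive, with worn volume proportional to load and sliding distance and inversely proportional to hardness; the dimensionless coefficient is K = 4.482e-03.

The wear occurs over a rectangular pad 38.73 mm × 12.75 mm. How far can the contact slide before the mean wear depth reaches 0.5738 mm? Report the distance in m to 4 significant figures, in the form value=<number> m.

value=446.9 m

Intermediate values appear rounded, and all arithmetic runs at exact precision, and a single final rounding: four significant figures.
Convert: Hardness H = 4.414 GPa = 4.414e+09 Pa.
Convert: Pad sides 38.73 mm × 12.75 mm = 0.03873 m × 0.01275 m. Contact area A = 0.03873 m × 0.01275 m = 4.938e-04 m².
Convert: Depth limit h_lim = 0.5738 mm = 5.738e-04 m.
In SI base units, W = 624.4 N, H = 4.414e+09 Pa, K = 4.482e-03.
Allowed volume V_lim = h_lim·A = 5.738e-04 · 4.938e-04 = 2.833e-07 m³.
Inverting, life L = V_lim·H/(K·W) = 2.833e-07 · 4.414e+09 / (4.482e-03 · 624.4) = 446.9 m.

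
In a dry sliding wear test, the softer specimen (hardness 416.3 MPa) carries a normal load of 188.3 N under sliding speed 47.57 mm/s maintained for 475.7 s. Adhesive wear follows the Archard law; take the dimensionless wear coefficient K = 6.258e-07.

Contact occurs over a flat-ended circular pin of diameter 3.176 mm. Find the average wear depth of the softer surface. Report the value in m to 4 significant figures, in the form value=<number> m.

The computation runs at full precision — intermediates are printed rounded, and one final rounding to four significant figures.
Convert: Sliding speed v = 47.57 mm/s = 0.04757 m/s. The distance L = v·t = 0.04757 m/s × 475.7 s = 22.63 m.
Convert: Hardness H = 416.3 MPa = 4.163e+08 Pa.
Convert: Pin diameter d = 3.176 mm = 0.003176 m. Contact area A = π·d²/4 = π·(0.003176 m)²/4 = 7.922e-06 m².
Expressed in SI base units: W = 188.3 N, H = 4.163e+08 Pa, K = 6.258e-07.
Apply Archard: V = K·W·L/H = 6.258e-07 · 188.3 · 22.63 / 4.163e+08 = 6.405e-12 m³.
Average depth h = V/A = 6.405e-12 / 7.922e-06 = 8.085e-07 m.

value=8.085e-07 m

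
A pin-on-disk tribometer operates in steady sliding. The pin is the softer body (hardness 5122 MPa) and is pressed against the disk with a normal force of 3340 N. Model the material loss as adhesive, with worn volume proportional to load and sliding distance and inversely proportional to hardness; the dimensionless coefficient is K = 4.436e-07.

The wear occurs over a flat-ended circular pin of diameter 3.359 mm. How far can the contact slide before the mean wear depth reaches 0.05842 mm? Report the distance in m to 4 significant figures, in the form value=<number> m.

value=1790 m

Each operation carries full float precision; intermediates are shown rounded, and rounded just once: four significant figures.
Hardness H = 5122 MPa = 5.122e+09 Pa.
Pin diameter d = 3.359 mm = 0.003359 m. Contact area A = π·d²/4 = π·(0.003359 m)²/4 = 8.862e-06 m².
Depth limit h_lim = 0.05842 mm = 5.842e-05 m.
Collected in SI base units: W = 3340 N, H = 5.122e+09 Pa, K = 4.436e-07.
Limit volume V_lim = h_lim·A = 5.842e-05 · 8.862e-06 = 5.177e-10 m³.
Sliding life L = V_lim·H/(K·W) = 5.177e-10 · 5.122e+09 / (4.436e-07 · 3340) = 1790 m.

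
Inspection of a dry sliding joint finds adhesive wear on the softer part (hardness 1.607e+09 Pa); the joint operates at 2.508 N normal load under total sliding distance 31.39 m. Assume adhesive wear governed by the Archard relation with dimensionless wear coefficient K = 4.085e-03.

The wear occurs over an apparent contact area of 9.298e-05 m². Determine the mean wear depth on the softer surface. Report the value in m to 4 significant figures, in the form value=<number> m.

All arithmetic holds full precision. Intermediates are displayed rounded. Rounded once at the end to 4 significant figures.
Collected in SI base units: W = 2.508 N, H = 1.607e+09 Pa, K = 4.085e-03.
Apply Archard: V = K·W·L/H = 4.085e-03 · 2.508 · 31.39 / 1.607e+09 = 2.001e-10 m³.
Depth of wear h = V/A = 2.001e-10 / 9.298e-05 = 2.152e-06 m.

value=2.152e-06 m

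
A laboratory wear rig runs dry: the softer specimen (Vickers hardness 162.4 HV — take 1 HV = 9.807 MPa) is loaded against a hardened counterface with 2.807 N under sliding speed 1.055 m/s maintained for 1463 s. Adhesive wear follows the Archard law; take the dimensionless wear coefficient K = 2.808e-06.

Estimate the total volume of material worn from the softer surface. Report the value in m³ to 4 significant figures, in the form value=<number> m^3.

value=7.639e-12 m^3

All arithmetic carries exact precision. Intermediates are printed rounded — rounded once at the end, at 4 significant figures.
The distance L = v·t = 1.055 m/s × 1463 s = 1543 m.
Hardness H = 162.4 HV × 9.807 MPa/HV = 1593 MPa = 1.593e+09 Pa.
Working in SI base units: W = 2.807 N, H = 1.593e+09 Pa, K = 2.808e-06.
Worn volume V = K·W·L/H = 2.808e-06 · 2.807 · 1543 / 1.593e+09 = 7.639e-12 m³.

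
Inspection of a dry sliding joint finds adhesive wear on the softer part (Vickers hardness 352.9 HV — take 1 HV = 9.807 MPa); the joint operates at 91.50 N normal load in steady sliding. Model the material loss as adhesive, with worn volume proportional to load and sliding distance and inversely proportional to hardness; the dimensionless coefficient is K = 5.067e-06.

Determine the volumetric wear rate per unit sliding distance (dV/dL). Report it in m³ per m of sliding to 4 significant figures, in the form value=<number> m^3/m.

value=1.340e-13 m^3/m

The algebra maintains full float precision — intermediate values are displayed rounded — a single final rounding to four significant digits.
Convert: Hardness H = 352.9 HV × 9.807 MPa/HV = 3461 MPa = 3.461e+09 Pa.
In SI base units, W = 91.50 N, H = 3.461e+09 Pa, K = 5.067e-06.
Rate of wear dV/dL = K·W/H — distance-free: 5.067e-06 · 91.50 / 3.461e+09 = 1.340e-13 m³/m.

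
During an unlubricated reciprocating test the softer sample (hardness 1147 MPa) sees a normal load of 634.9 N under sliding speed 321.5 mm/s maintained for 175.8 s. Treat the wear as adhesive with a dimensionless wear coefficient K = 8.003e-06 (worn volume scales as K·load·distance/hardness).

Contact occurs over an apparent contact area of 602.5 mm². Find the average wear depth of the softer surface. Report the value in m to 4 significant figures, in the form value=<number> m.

value=4.156e-07 m

Shown intermediates are rounded, and each operation runs at full float precision; one final rounding: 4 significant figures.
Convert: Sliding speed v = 321.5 mm/s = 0.3215 m/s. Distance covered L = v·t = 0.3215 m/s × 175.8 s = 56.52 m.
Convert: Hardness H = 1147 MPa = 1.147e+09 Pa.
Convert: Contact area A = 602.5 mm² = 6.025e-04 m².
Restated in SI base units: W = 634.9 N, H = 1.147e+09 Pa, K = 8.003e-06.
Volume removed: V = K·W·L/H = 8.003e-06 · 634.9 · 56.52 / 1.147e+09 = 2.504e-10 m³.
Average depth h = V/A = 2.504e-10 / 6.025e-04 = 4.156e-07 m.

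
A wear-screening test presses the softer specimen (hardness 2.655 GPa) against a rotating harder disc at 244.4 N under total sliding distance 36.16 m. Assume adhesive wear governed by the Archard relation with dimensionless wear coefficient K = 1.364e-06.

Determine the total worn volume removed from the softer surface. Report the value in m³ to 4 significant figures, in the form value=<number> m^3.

The intermediates appear rounded, and the algebra keeps full float precision. Rounded just once to 4 significant digits.
Hardness H = 2.655 GPa = 2.655e+09 Pa.
Restated in SI base units: W = 244.4 N, H = 2.655e+09 Pa, K = 1.364e-06.
Apply Archard: V = K·W·L/H = 1.364e-06 · 244.4 · 36.16 / 2.655e+09 = 4.540e-12 m³.

value=4.540e-12 m^3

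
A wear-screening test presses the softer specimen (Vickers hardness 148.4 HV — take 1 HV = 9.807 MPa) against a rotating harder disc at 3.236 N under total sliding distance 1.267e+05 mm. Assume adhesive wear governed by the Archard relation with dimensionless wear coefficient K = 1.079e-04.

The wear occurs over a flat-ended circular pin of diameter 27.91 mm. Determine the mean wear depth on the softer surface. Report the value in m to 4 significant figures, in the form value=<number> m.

All arithmetic maintains exact precision; quoted intermediates are rounded — a single final rounding, at four significant figures.
Sliding distance L = 1.267e+05 mm = 126.7 m.
Hardness H = 148.4 HV × 9.807 MPa/HV = 1455 MPa = 1.455e+09 Pa.
Pin diameter d = 27.91 mm = 0.02791 m. Contact area A = π·d²/4 = π·(0.02791 m)²/4 = 6.118e-04 m².
Collected in SI base units: W = 3.236 N, H = 1.455e+09 Pa, K = 1.079e-04.
Archard relation: V = K·W·L/H = 1.079e-04 · 3.236 · 126.7 / 1.455e+09 = 3.040e-11 m³.
Depth h = V/A = 3.040e-11 / 6.118e-04 = 4.969e-08 m.

value=4.969e-08 m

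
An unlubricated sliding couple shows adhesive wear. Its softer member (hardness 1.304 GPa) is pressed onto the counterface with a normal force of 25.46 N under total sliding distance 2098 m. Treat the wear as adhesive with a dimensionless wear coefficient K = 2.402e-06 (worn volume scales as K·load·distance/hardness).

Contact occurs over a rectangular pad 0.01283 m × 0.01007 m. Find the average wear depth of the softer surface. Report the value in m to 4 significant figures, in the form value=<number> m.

The intermediates appear rounded, and every step runs at full precision; rounded once at the end to 4 significant digits.
Hardness H = 1.304 GPa = 1.304e+09 Pa.
Contact area A = 0.01283 m × 0.01007 m = 1.292e-04 m².
Collected in SI base units: W = 25.46 N, H = 1.304e+09 Pa, K = 2.402e-06.
Wear volume V = K·W·L/H = 2.402e-06 · 25.46 · 2098 / 1.304e+09 = 9.839e-11 m³.
Mean wear depth h = V/A = 9.839e-11 / 1.292e-04 = 7.616e-07 m.

value=7.616e-07 m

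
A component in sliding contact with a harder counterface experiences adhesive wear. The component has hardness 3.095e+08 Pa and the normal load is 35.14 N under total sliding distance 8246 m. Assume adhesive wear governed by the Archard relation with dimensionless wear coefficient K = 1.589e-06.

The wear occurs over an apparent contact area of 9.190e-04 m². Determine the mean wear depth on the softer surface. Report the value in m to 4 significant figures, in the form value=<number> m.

value=1.619e-06 m

Intermediates are shown rounded, and all arithmetic holds full float precision, and rounded once at the end: 4 significant figures.
Expressed in SI base units: W = 35.14 N, H = 3.095e+08 Pa, K = 1.589e-06.
Archard volume V = K·W·L/H = 1.589e-06 · 35.14 · 8246 / 3.095e+08 = 1.488e-09 m³.
Mean depth h = V/A = 1.488e-09 / 9.190e-04 = 1.619e-06 m.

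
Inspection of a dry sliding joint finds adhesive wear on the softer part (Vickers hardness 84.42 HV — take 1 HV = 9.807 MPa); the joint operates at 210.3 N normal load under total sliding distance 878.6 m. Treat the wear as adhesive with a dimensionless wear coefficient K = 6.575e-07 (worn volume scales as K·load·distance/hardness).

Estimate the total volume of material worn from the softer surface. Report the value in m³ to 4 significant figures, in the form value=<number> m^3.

value=1.467e-10 m^3

The intermediates are printed rounded — the computation keeps full float precision — rounded once at the end to four significant figures.
Convert: Hardness H = 84.42 HV × 9.807 MPa/HV = 827.9 MPa = 8.279e+08 Pa.
In SI base units, W = 210.3 N, H = 8.279e+08 Pa, K = 6.575e-07.
Wear volume V = K·W·L/H = 6.575e-07 · 210.3 · 878.6 / 8.279e+08 = 1.467e-10 m³.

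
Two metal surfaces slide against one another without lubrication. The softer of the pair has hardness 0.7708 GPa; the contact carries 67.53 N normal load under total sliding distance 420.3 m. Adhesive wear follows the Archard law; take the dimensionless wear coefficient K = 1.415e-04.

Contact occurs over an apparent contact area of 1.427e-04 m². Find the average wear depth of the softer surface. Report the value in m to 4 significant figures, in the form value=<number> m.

Printed values are rounded — the computation keeps exact precision, and one final rounding, at four significant digits.
Convert: Hardness H = 0.7708 GPa = 7.708e+08 Pa.
SI base units throughout: W = 67.53 N, H = 7.708e+08 Pa, K = 1.415e-04.
Volume removed: V = K·W·L/H = 1.415e-04 · 67.53 · 420.3 / 7.708e+08 = 5.210e-09 m³.
Average depth h = V/A = 5.210e-09 / 1.427e-04 = 3.651e-05 m.

value=3.651e-05 m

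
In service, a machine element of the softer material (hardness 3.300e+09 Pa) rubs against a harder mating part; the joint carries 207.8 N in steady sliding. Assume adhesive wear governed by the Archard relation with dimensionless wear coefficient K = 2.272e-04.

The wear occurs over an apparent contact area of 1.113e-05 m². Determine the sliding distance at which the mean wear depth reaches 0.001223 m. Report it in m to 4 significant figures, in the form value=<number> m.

value=951.4 m

The algebra carries exact precision; intermediates are shown rounded. Rounded once at the end to four significant figures.
In SI base units, W = 207.8 N, H = 3.300e+09 Pa, K = 2.272e-04.
At the depth limit, V_lim = h_lim·A = 0.001223 · 1.113e-05 = 1.361e-08 m³.
Life L = V_lim·H/(K·W) = 1.361e-08 · 3.300e+09 / (2.272e-04 · 207.8) = 951.4 m.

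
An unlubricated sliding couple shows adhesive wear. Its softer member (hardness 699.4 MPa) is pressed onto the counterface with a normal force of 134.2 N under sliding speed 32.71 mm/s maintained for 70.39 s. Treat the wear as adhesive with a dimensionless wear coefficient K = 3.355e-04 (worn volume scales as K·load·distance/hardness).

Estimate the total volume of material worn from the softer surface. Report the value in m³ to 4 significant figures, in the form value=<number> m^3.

Quoted intermediates are rounded; all working math holds full float precision; a lone final rounding to 4 significant digits.
Convert: Sliding speed v = 32.71 mm/s = 0.03271 m/s. Distance covered L = v·t = 0.03271 m/s × 70.39 s = 2.302 m.
Convert: Hardness H = 699.4 MPa = 6.994e+08 Pa.
Expressed in SI base units: W = 134.2 N, H = 6.994e+08 Pa, K = 3.355e-04.
Archard relation: V = K·W·L/H = 3.355e-04 · 134.2 · 2.302 / 6.994e+08 = 1.482e-10 m³.

value=1.482e-10 m^3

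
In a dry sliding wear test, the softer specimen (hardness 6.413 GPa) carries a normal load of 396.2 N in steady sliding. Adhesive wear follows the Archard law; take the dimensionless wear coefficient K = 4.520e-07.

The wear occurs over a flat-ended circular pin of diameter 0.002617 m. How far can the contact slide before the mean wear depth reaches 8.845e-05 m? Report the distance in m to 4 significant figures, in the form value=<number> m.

All working math keeps exact precision — intermediate values are shown rounded, and rounded just once, at 4 significant digits.
Convert: Hardness H = 6.413 GPa = 6.413e+09 Pa.
Convert: Contact area A = π·d²/4 = π·(0.002617 m)²/4 = 5.379e-06 m².
Expressed in SI base units: W = 396.2 N, H = 6.413e+09 Pa, K = 4.520e-07.
Limit volume V_lim = h_lim·A = 8.845e-05 · 5.379e-06 = 4.758e-10 m³.
Thus life L = V_lim·H/(K·W) = 4.758e-10 · 6.413e+09 / (4.520e-07 · 396.2) = 1.704e+04 m.

value=1.704e+04 m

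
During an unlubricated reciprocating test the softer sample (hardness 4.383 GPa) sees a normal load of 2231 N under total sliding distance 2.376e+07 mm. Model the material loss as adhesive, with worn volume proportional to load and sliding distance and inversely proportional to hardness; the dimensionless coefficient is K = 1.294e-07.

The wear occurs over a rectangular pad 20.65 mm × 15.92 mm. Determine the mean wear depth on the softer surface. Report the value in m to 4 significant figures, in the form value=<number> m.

value=4.760e-06 m

Intermediate values appear rounded — all arithmetic carries full float precision — one final rounding: four significant digits.
Path length L = 2.376e+07 mm = 2.376e+04 m.
Hardness H = 4.383 GPa = 4.383e+09 Pa.
Pad sides 20.65 mm × 15.92 mm = 0.02065 m × 0.01592 m. Contact area A = 0.02065 m × 0.01592 m = 3.287e-04 m².
In SI base units: W = 2231 N, H = 4.383e+09 Pa, K = 1.294e-07.
Wear volume V = K·W·L/H = 1.294e-07 · 2231 · 2.376e+04 / 4.383e+09 = 1.565e-09 m³.
Mean wear depth h = V/A = 1.565e-09 / 3.287e-04 = 4.760e-06 m.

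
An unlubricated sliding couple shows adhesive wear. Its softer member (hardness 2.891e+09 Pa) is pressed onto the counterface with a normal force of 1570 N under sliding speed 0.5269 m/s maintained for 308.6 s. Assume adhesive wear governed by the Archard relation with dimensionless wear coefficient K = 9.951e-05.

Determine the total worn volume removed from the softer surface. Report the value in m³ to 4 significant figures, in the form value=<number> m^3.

Each operation holds full float precision. Intermediates are printed rounded — rounded once at the end: 4 significant digits.
Distance covered L = v·t = 0.5269 m/s × 308.6 s = 162.6 m.
Expressed in SI base units: W = 1570 N, H = 2.891e+09 Pa, K = 9.951e-05.
Wear volume V = K·W·L/H = 9.951e-05 · 1570 · 162.6 / 2.891e+09 = 8.787e-09 m³.

value=8.787e-09 m^3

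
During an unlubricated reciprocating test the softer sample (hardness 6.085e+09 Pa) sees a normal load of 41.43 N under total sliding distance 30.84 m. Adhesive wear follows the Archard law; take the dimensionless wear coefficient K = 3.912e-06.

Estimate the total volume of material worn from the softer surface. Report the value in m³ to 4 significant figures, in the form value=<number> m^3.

value=8.214e-13 m^3

Each operation maintains full precision — intermediates are displayed rounded — rounded just once, at four significant figures.
As SI base values: W = 41.43 N, H = 6.085e+09 Pa, K = 3.912e-06.
By Archard's law, V = K·W·L/H = 3.912e-06 · 41.43 · 30.84 / 6.085e+09 = 8.214e-13 m³.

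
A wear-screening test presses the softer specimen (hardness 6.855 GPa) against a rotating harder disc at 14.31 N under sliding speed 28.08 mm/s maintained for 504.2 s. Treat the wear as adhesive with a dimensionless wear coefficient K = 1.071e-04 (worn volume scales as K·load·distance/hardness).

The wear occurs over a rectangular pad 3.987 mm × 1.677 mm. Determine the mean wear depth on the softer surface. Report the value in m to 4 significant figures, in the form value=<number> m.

value=4.734e-07 m

Each operation runs at exact precision, and intermediates are printed rounded — rounded once at the end, at 4 significant figures.
Convert: Sliding speed v = 28.08 mm/s = 0.02808 m/s. The distance L = v·t = 0.02808 m/s × 504.2 s = 14.16 m.
Convert: Hardness H = 6.855 GPa = 6.855e+09 Pa.
Convert: Pad sides 3.987 mm × 1.677 mm = 0.003987 m × 0.001677 m. Contact area A = 0.003987 m × 0.001677 m = 6.686e-06 m².
In SI base units: W = 14.31 N, H = 6.855e+09 Pa, K = 1.071e-04.
By Archard's law, V = K·W·L/H = 1.071e-04 · 14.31 · 14.16 / 6.855e+09 = 3.165e-12 m³.
Wear depth h = V/A = 3.165e-12 / 6.686e-06 = 4.734e-07 m.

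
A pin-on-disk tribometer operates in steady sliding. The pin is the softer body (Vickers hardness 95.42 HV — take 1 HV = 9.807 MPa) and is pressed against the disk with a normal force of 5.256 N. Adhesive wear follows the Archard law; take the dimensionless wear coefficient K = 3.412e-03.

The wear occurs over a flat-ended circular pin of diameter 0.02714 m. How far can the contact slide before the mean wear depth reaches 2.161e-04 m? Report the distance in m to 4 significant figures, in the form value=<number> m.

All arithmetic maintains full float precision, and intermediates are displayed rounded. Rounded just once: four significant digits.
Hardness H = 95.42 HV × 9.807 MPa/HV = 935.8 MPa = 9.358e+08 Pa.
Contact area A = π·d²/4 = π·(0.02714 m)²/4 = 5.785e-04 m².
Collected in SI base units: W = 5.256 N, H = 9.358e+08 Pa, K = 3.412e-03.
Wearable volume V_lim = h_lim·A = 2.161e-04 · 5.785e-04 = 1.250e-07 m³.
Thus life L = V_lim·H/(K·W) = 1.250e-07 · 9.358e+08 / (3.412e-03 · 5.256) = 6523 m.

value=6523 m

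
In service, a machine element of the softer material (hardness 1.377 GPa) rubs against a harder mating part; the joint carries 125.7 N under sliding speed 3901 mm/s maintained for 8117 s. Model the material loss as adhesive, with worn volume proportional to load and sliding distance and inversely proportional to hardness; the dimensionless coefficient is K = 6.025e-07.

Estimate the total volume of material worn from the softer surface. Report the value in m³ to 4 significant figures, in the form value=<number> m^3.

Every step carries full precision. Intermediate values are printed rounded. Rounded just once, at 4 significant digits.
Convert: Sliding speed v = 3901 mm/s = 3.901 m/s. The distance L = v·t = 3.901 m/s × 8117 s = 3.166e+04 m.
Convert: Hardness H = 1.377 GPa = 1.377e+09 Pa.
As SI base values: W = 125.7 N, H = 1.377e+09 Pa, K = 6.025e-07.
The Archard volume V = K·W·L/H = 6.025e-07 · 125.7 · 3.166e+04 / 1.377e+09 = 1.742e-09 m³.

value=1.742e-09 m^3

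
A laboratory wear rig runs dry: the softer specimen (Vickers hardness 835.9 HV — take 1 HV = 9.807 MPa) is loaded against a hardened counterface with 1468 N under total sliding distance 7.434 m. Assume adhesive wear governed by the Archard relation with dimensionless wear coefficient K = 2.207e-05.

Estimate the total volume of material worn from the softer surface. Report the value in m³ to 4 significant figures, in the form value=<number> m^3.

Intermediates are displayed rounded — the computation keeps full float precision; a single final rounding to four significant digits.
Convert: Hardness H = 835.9 HV × 9.807 MPa/HV = 8198 MPa = 8.198e+09 Pa.
In SI base units, W = 1468 N, H = 8.198e+09 Pa, K = 2.207e-05.
Archard relation: V = K·W·L/H = 2.207e-05 · 1468 · 7.434 / 8.198e+09 = 2.938e-11 m³.

value=2.938e-11 m^3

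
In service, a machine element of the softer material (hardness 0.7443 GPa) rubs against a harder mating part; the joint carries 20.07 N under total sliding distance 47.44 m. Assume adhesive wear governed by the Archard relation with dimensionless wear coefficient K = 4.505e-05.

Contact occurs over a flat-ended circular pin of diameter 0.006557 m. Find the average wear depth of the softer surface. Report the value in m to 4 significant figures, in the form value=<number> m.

value=1.707e-06 m

The algebra runs at exact precision — the intermediates are displayed rounded, and one final rounding, at four significant figures.
Hardness H = 0.7443 GPa = 7.443e+08 Pa.
Contact area A = π·d²/4 = π·(0.006557 m)²/4 = 3.377e-05 m².
In SI base units: W = 20.07 N, H = 7.443e+08 Pa, K = 4.505e-05.
Archard relation: V = K·W·L/H = 4.505e-05 · 20.07 · 47.44 / 7.443e+08 = 5.763e-11 m³.
Depth h = V/A = 5.763e-11 / 3.377e-05 = 1.707e-06 m.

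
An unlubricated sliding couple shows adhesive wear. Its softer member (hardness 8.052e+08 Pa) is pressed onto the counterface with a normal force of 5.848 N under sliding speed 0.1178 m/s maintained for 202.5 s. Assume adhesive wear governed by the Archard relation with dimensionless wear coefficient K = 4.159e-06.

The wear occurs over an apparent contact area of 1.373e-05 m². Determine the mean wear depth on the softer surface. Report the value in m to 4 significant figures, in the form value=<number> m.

value=5.248e-08 m

Intermediates are shown rounded. All working math carries exact precision — a single final rounding, at 4 significant digits.
Convert: Sliding distance L = v·t = 0.1178 m/s × 202.5 s = 23.85 m.
Expressed in SI base units: W = 5.848 N, H = 8.052e+08 Pa, K = 4.159e-06.
Archard relation: V = K·W·L/H = 4.159e-06 · 5.848 · 23.85 / 8.052e+08 = 7.205e-13 m³.
Average depth h = V/A = 7.205e-13 / 1.373e-05 = 5.248e-08 m.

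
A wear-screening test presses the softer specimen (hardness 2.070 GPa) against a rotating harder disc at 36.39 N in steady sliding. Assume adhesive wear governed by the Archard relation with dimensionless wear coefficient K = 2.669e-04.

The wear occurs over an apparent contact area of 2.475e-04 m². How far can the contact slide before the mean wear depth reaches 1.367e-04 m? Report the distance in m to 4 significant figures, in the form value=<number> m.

value=7211 m

Each operation maintains exact precision. Intermediates are shown rounded; rounded just once to 4 significant digits.
Convert: Hardness H = 2.070 GPa = 2.070e+09 Pa.
Collected in SI base units: W = 36.39 N, H = 2.070e+09 Pa, K = 2.669e-04.
Permissible volume V_lim = h_lim·A = 1.367e-04 · 2.475e-04 = 3.383e-08 m³.
Sliding life L = V_lim·H/(K·W) = 3.383e-08 · 2.070e+09 / (2.669e-04 · 36.39) = 7211 m.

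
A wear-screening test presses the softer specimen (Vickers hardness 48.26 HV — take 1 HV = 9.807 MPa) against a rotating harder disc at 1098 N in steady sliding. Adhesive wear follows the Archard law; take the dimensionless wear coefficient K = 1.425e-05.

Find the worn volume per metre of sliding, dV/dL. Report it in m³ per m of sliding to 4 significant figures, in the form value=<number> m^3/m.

value=3.306e-11 m^3/m

All working math maintains full precision; intermediate values are shown rounded; rounded just once to 4 significant digits.
Hardness H = 48.26 HV × 9.807 MPa/HV = 473.3 MPa = 4.733e+08 Pa.
SI base units throughout: W = 1098 N, H = 4.733e+08 Pa, K = 1.425e-05.
Rate of wear dV/dL = K·W/H (no L dependence): 1.425e-05 · 1098 / 4.733e+08 = 3.306e-11 m³/m.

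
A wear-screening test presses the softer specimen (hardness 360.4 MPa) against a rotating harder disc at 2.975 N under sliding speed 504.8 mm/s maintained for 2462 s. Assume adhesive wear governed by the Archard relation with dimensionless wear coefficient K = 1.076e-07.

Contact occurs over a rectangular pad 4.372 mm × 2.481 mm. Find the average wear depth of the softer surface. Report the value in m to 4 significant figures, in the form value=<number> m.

The computation keeps full precision. Intermediates are displayed rounded. Rounded just once: four significant digits.
Sliding speed v = 504.8 mm/s = 0.5048 m/s. Sliding distance L = v·t = 0.5048 m/s × 2462 s = 1243 m.
Hardness H = 360.4 MPa = 3.604e+08 Pa.
Pad sides 4.372 mm × 2.481 mm = 0.004372 m × 0.002481 m. Contact area A = 0.004372 m × 0.002481 m = 1.085e-05 m².
SI base units throughout: W = 2.975 N, H = 3.604e+08 Pa, K = 1.076e-07.
By Archard's law, V = K·W·L/H = 1.076e-07 · 2.975 · 1243 / 3.604e+08 = 1.104e-12 m³.
Mean depth h = V/A = 1.104e-12 / 1.085e-05 = 1.018e-07 m.

value=1.018e-07 m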